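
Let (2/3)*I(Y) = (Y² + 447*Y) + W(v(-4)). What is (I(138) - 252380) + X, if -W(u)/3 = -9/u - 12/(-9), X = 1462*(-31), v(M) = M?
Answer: -1412985/8 ≈ -1.7662e+5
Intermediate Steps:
X = -45322
W(u) = -4 + 27/u (W(u) = -3*(-9/u - 12/(-9)) = -3*(-9/u - 12*(-⅑)) = -3*(-9/u + 4/3) = -3*(4/3 - 9/u) = -4 + 27/u)
I(Y) = -129/8 + 3*Y²/2 + 1341*Y/2 (I(Y) = 3*((Y² + 447*Y) + (-4 + 27/(-4)))/2 = 3*((Y² + 447*Y) + (-4 + 27*(-¼)))/2 = 3*((Y² + 447*Y) + (-4 - 27/4))/2 = 3*((Y² + 447*Y) - 43/4)/2 = 3*(-43/4 + Y² + 447*Y)/2 = -129/8 + 3*Y²/2 + 1341*Y/2)
(I(138) - 252380) + X = ((-129/8 + (3/2)*138² + (1341/2)*138) - 252380) - 45322 = ((-129/8 + (3/2)*19044 + 92529) - 252380) - 45322 = ((-129/8 + 28566 + 92529) - 252380) - 45322 = (968631/8 - 252380) - 45322 = -1050409/8 - 45322 = -1412985/8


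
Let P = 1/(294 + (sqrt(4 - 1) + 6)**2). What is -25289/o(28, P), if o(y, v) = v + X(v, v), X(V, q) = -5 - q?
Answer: 25289/5 ≈ 5057.8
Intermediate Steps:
P = 1/(294 + (6 + sqrt(3))**2) (P = 1/(294 + (sqrt(3) + 6)**2) = 1/(294 + (6 + sqrt(3))**2) ≈ 0.0028266)
o(y, v) = -5 (o(y, v) = v + (-5 - v) = -5)
-25289/o(28, P) = -25289/(-5) = -25289*(-1/5) = 25289/5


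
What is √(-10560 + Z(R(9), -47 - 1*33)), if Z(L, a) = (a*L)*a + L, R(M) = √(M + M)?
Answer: √(-10560 + 19203*√2) ≈ 128.83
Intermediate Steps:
R(M) = √2*√M (R(M) = √(2*M) = √2*√M)
Z(L, a) = L + L*a² (Z(L, a) = (L*a)*a + L = L*a² + L = L + L*a²)
√(-10560 + Z(R(9), -47 - 1*33)) = √(-10560 + (√2*√9)*(1 + (-47 - 1*33)²)) = √(-10560 + (√2*3)*(1 + (-47 - 33)²)) = √(-10560 + (3*√2)*(1 + (-80)²)) = √(-10560 + (3*√2)*(1 + 6400)) = √(-10560 + (3*√2)*6401) = √(-10560 + 19203*√2)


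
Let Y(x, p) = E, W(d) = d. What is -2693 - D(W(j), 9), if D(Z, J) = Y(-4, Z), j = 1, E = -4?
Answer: -2689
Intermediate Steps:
Y(x, p) = -4
D(Z, J) = -4
-2693 - D(W(j), 9) = -2693 - 1*(-4) = -2693 + 4 = -2689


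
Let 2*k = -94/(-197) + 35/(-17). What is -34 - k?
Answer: -222435/6698 ≈ -33.209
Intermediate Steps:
k = -5297/6698 (k = (-94/(-197) + 35/(-17))/2 = (-94*(-1/197) + 35*(-1/17))/2 = (94/197 - 35/17)/2 = (1/2)*(-5297/3349) = -5297/6698 ≈ -0.79083)
-34 - k = -34 - 1*(-5297/6698) = -34 + 5297/6698 = -222435/6698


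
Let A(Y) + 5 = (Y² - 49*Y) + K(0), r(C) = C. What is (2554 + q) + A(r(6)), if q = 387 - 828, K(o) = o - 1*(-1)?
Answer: 1851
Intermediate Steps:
K(o) = 1 + o (K(o) = o + 1 = 1 + o)
A(Y) = -4 + Y² - 49*Y (A(Y) = -5 + ((Y² - 49*Y) + (1 + 0)) = -5 + ((Y² - 49*Y) + 1) = -5 + (1 + Y² - 49*Y) = -4 + Y² - 49*Y)
q = -441
(2554 + q) + A(r(6)) = (2554 - 441) + (-4 + 6² - 49*6) = 2113 + (-4 + 36 - 294) = 2113 - 262 = 1851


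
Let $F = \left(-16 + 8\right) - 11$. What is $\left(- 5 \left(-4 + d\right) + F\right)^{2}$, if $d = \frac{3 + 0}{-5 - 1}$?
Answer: $\frac{49}{4} \approx 12.25$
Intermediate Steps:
$F = -19$ ($F = -8 - 11 = -19$)
$d = - \frac{1}{2}$ ($d = \frac{3}{-6} = 3 \left(- \frac{1}{6}\right) = - \frac{1}{2} \approx -0.5$)
$\left(- 5 \left(-4 + d\right) + F\right)^{2} = \left(- 5 \left(-4 - \frac{1}{2}\right) - 19\right)^{2} = \left(\left(-5\right) \left(- \frac{9}{2}\right) - 19\right)^{2} = \left(\frac{45}{2} - 19\right)^{2} = \left(\frac{7}{2}\right)^{2} = \frac{49}{4}$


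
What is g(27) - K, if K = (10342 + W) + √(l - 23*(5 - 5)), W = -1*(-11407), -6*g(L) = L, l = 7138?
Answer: -43507/2 - √7138 ≈ -21838.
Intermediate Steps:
g(L) = -L/6
W = 11407
K = 21749 + √7138 (K = (10342 + 11407) + √(7138 - 23*(5 - 5)) = 21749 + √(7138 - 23*0) = 21749 + √(7138 + 0) = 21749 + √7138 ≈ 21834.)
g(27) - K = -⅙*27 - (21749 + √7138) = -9/2 + (-21749 - √7138) = -43507/2 - √7138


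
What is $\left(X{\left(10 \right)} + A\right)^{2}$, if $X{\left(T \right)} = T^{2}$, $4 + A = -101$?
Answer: $25$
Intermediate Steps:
$A = -105$ ($A = -4 - 101 = -105$)
$\left(X{\left(10 \right)} + A\right)^{2} = \left(10^{2} - 105\right)^{2} = \left(100 - 105\right)^{2} = \left(-5\right)^{2} = 25$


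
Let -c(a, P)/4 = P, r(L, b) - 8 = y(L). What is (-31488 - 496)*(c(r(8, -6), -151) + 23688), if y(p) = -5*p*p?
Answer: -776955328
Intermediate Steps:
y(p) = -5*p²
r(L, b) = 8 - 5*L²
c(a, P) = -4*P
(-31488 - 496)*(c(r(8, -6), -151) + 23688) = (-31488 - 496)*(-4*(-151) + 23688) = -31984*(604 + 23688) = -31984*24292 = -776955328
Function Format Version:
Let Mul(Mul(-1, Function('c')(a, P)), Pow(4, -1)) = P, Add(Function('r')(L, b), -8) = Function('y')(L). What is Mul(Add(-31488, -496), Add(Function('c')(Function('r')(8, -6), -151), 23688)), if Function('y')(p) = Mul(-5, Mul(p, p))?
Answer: -776955328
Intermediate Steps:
Function('y')(p) = Mul(-5, Pow(p, 2))
Function('r')(L, b) = Add(8, Mul(-5, Pow(L, 2)))
Function('c')(a, P) = Mul(-4, P)
Mul(Add(-31488, -496), Add(Function('c')(Function('r')(8, -6), -151), 23688)) = Mul(Add(-31488, -496), Add(Mul(-4, -151), 23688)) = Mul(-31984, Add(604, 23688)) = Mul(-31984, 24292) = -776955328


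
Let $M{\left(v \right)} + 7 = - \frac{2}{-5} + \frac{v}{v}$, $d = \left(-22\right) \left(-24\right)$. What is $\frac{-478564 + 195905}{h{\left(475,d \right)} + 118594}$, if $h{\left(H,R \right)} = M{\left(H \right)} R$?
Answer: $- \frac{1413295}{578186} \approx -2.4444$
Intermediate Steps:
$d = 528$
$M{\left(v \right)} = - \frac{28}{5}$ ($M{\left(v \right)} = -7 + \left(- \frac{2}{-5} + \frac{v}{v}\right) = -7 + \left(\left(-2\right) \left(- \frac{1}{5}\right) + 1\right) = -7 + \left(\frac{2}{5} + 1\right) = -7 + \frac{7}{5} = - \frac{28}{5}$)
$h{\left(H,R \right)} = - \frac{28 R}{5}$
$\frac{-478564 + 195905}{h{\left(475,d \right)} + 118594} = \frac{-478564 + 195905}{\left(- \frac{28}{5}\right) 528 + 118594} = - \frac{282659}{- \frac{14784}{5} + 118594} = - \frac{282659}{\frac{578186}{5}} = \left(-282659\right) \frac{5}{578186} = - \frac{1413295}{578186}$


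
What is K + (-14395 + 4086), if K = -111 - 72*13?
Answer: -11356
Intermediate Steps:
K = -1047 (K = -111 - 936 = -1047)
K + (-14395 + 4086) = -1047 + (-14395 + 4086) = -1047 - 10309 = -11356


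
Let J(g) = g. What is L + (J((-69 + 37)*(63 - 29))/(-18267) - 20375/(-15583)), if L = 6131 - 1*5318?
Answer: 231813383822/284654661 ≈ 814.37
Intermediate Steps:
L = 813 (L = 6131 - 5318 = 813)
L + (J((-69 + 37)*(63 - 29))/(-18267) - 20375/(-15583)) = 813 + (((-69 + 37)*(63 - 29))/(-18267) - 20375/(-15583)) = 813 + (-32*34*(-1/18267) - 20375*(-1/15583)) = 813 + (-1088*(-1/18267) + 20375/15583) = 813 + (1088/18267 + 20375/15583) = 813 + 389144429/284654661 = 231813383822/284654661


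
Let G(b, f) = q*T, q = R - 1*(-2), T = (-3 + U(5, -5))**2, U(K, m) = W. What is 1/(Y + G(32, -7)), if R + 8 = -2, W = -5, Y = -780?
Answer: -1/1292 ≈ -0.00077399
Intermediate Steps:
U(K, m) = -5
R = -10 (R = -8 - 2 = -10)
T = 64 (T = (-3 - 5)**2 = (-8)**2 = 64)
q = -8 (q = -10 - 1*(-2) = -10 + 2 = -8)
G(b, f) = -512 (G(b, f) = -8*64 = -512)
1/(Y + G(32, -7)) = 1/(-780 - 512) = 1/(-1292) = -1/1292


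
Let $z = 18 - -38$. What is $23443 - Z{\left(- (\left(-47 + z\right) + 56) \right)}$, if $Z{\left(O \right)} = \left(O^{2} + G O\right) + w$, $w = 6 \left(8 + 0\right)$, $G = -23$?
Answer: $17675$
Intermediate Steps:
$z = 56$ ($z = 18 + 38 = 56$)
$w = 48$ ($w = 6 \cdot 8 = 48$)
$Z{\left(O \right)} = 48 + O^{2} - 23 O$ ($Z{\left(O \right)} = \left(O^{2} - 23 O\right) + 48 = 48 + O^{2} - 23 O$)
$23443 - Z{\left(- (\left(-47 + z\right) + 56) \right)} = 23443 - \left(48 + \left(- (\left(-47 + 56\right) + 56)\right)^{2} - 23 \left(- (\left(-47 + 56\right) + 56)\right)\right) = 23443 - \left(48 + \left(- (9 + 56)\right)^{2} - 23 \left(- (9 + 56)\right)\right) = 23443 - \left(48 + \left(\left(-1\right) 65\right)^{2} - 23 \left(\left(-1\right) 65\right)\right) = 23443 - \left(48 + \left(-65\right)^{2} - -1495\right) = 23443 - \left(48 + 4225 + 1495\right) = 23443 - 5768 = 17675$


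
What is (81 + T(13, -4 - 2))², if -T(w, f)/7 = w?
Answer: 100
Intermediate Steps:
T(w, f) = -7*w
(81 + T(13, -4 - 2))² = (81 - 7*13)² = (81 - 91)² = (-10)² = 100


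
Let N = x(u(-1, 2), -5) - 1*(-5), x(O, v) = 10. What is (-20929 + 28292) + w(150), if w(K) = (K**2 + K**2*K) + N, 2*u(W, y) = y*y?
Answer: 3404878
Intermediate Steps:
u(W, y) = y**2/2 (u(W, y) = (y*y)/2 = y**2/2)
N = 15 (N = 10 - 1*(-5) = 10 + 5 = 15)
w(K) = 15 + K**2 + K**3 (w(K) = (K**2 + K**2*K) + 15 = (K**2 + K**3) + 15 = 15 + K**2 + K**3)
(-20929 + 28292) + w(150) = (-20929 + 28292) + (15 + 150**2 + 150**3) = 7363 + (15 + 22500 + 3375000) = 7363 + 3397515 = 3404878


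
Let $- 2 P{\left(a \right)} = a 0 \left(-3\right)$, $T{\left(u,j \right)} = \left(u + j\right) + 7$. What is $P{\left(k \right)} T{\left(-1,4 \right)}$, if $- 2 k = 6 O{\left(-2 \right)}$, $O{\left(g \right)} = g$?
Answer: $0$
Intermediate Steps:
$T{\left(u,j \right)} = 7 + j + u$ ($T{\left(u,j \right)} = \left(j + u\right) + 7 = 7 + j + u$)
$k = 6$ ($k = - \frac{6 \left(-2\right)}{2} = \left(- \frac{1}{2}\right) \left(-12\right) = 6$)
$P{\left(a \right)} = 0$ ($P{\left(a \right)} = - \frac{a 0 \left(-3\right)}{2} = - \frac{0 \left(-3\right)}{2} = \left(- \frac{1}{2}\right) 0 = 0$)
$P{\left(k \right)} T{\left(-1,4 \right)} = 0 \left(7 + 4 - 1\right) = 0 \cdot 10 = 0$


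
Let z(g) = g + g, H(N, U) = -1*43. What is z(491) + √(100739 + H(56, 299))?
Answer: 982 + 2*√25174 ≈ 1299.3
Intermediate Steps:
H(N, U) = -43
z(g) = 2*g
z(491) + √(100739 + H(56, 299)) = 2*491 + √(100739 - 43) = 982 + √100696 = 982 + 2*√25174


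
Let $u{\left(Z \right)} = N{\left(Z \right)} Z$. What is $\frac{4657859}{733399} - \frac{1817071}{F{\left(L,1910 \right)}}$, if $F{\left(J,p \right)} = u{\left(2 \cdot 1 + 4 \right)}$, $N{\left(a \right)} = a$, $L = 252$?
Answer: $- \frac{1332470371405}{26402364} \approx -50468.0$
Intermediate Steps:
$u{\left(Z \right)} = Z^{2}$ ($u{\left(Z \right)} = Z Z = Z^{2}$)
$F{\left(J,p \right)} = 36$ ($F{\left(J,p \right)} = \left(2 \cdot 1 + 4\right)^{2} = \left(2 + 4\right)^{2} = 6^{2} = 36$)
$\frac{4657859}{733399} - \frac{1817071}{F{\left(L,1910 \right)}} = \frac{4657859}{733399} - \frac{1817071}{36} = - \frac{1332470371405}{26402364}$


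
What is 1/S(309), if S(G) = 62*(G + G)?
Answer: 1/38316 ≈ 2.6099e-5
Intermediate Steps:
S(G) = 124*G (S(G) = 62*(2*G) = 124*G)
1/S(309) = 1/(124*309) = 1/38316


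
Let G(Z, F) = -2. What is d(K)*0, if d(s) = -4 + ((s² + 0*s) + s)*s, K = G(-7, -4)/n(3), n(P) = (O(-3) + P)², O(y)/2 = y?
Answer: 0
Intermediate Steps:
O(y) = 2*y
n(P) = (-6 + P)² (n(P) = (2*(-3) + P)² = (-6 + P)²)
K = -2/9 (K = -2/(-6 + 3)² = -2/((-3)²) = -2/9 ≈ -0.22222)
d(s) = -4 + s*(s + s²) (d(s) = -4 + ((s² + 0) + s)*s = -4 + (s² + s)*s = -4 + (s + s²)*s = -4 + s*(s + s²))
d(K)*0 = (-4 + (-2/9)² + (-2/9)³)*0 = (-4 + 4/81 - 8/729)*0 = -2888/729*0 = 0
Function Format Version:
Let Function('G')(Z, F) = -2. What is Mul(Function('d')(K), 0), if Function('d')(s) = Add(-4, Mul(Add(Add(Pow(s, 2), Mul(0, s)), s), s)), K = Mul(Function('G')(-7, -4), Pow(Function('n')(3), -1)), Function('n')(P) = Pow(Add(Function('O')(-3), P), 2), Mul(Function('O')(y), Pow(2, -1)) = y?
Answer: 0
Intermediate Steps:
Function('O')(y) = Mul(2, y)
Function('n')(P) = Pow(Add(-6, P), 2) (Function('n')(P) = Pow(Add(Mul(2, -3), P), 2) = Pow(Add(-6, P), 2))
K = Rational(-2, 9) (K = Mul(-2, Pow(Pow(Add(-6, 3), 2), -1)) = Mul(-2, Pow(Pow(-3, 2), -1)) = Mul(-2, Pow(9, -1)) = Mul(-2, Rational(1, 9)) = Rational(-2, 9) ≈ -0.22222)
Function('d')(s) = Add(-4, Mul(s, Add(s, Pow(s, 2)))) (Function('d')(s) = Add(-4, Mul(Add(Add(Pow(s, 2), 0), s), s)) = Add(-4, Mul(Add(Pow(s, 2), s), s)) = Add(-4, Mul(Add(s, Pow(s, 2)), s)) = Add(-4, Mul(s, Add(s, Pow(s, 2)))))
Mul(Function('d')(K), 0) = Mul(Add(-4, Pow(Rational(-2, 9), 2), Pow(Rational(-2, 9), 3)), 0) = Mul(Add(-4, Rational(4, 81), Rational(-8, 729)), 0) = Mul(Rational(-2888, 729), 0) = 0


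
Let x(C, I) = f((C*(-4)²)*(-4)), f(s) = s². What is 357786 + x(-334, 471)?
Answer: 457291162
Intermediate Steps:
x(C, I) = 4096*C² (x(C, I) = ((C*(-4)²)*(-4))² = ((C*16)*(-4))² = ((16*C)*(-4))² = (-64*C)² = 4096*C²)
357786 + x(-334, 471) = 357786 + 4096*(-334)² = 357786 + 4096*111556 = 357786 + 456933376 = 457291162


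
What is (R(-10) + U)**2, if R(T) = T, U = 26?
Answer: 256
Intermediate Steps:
(R(-10) + U)**2 = (-10 + 26)**2 = 16**2 = 256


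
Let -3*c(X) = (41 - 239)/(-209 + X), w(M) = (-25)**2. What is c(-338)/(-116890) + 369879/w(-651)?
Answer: 2364963054282/3996176875 ≈ 591.81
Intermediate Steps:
w(M) = 625
c(X) = 66/(-209 + X) (c(X) = -(41 - 239)/(3*(-209 + X)) = -(-66)/(-209 + X) = 66/(-209 + X))
c(-338)/(-116890) + 369879/w(-651) = (66/(-209 - 338))/(-116890) + 369879/625 = (66/(-547))*(-1/116890) + 369879*(1/625) = (66*(-1/547))*(-1/116890) + 369879/625 = -66/547*(-1/116890) + 369879/625 = 33/31969415 + 369879/625 = 2364963054282/3996176875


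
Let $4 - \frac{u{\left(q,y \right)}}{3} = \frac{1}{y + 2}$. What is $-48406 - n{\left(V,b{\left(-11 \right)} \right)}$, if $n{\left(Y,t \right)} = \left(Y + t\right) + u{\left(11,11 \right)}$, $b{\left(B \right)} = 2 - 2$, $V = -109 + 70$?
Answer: $- \frac{628924}{13} \approx -48379.0$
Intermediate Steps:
$u{\left(q,y \right)} = 12 - \frac{3}{2 + y}$ ($u{\left(q,y \right)} = 12 - \frac{3}{y + 2} = 12 - \frac{3}{2 + y}$)
$V = -39$
$b{\left(B \right)} = 0$
$n{\left(Y,t \right)} = \frac{153}{13} + Y + t$ ($n{\left(Y,t \right)} = \left(Y + t\right) + \frac{3 \left(7 + 4 \cdot 11\right)}{2 + 11} = \left(Y + t\right) + \frac{3 \left(7 + 44\right)}{13} = \left(Y + t\right) + 3 \cdot \frac{1}{13} \cdot 51 = \left(Y + t\right) + \frac{153}{13} = \frac{153}{13} + Y + t$)
$-48406 - n{\left(V,b{\left(-11 \right)} \right)} = -48406 - \left(\frac{153}{13} - 39 + 0\right) = -48406 - - \frac{354}{13} = -48406 + \frac{354}{13} = - \frac{628924}{13}$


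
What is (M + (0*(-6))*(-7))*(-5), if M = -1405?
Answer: 7025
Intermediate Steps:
(M + (0*(-6))*(-7))*(-5) = (-1405 + (0*(-6))*(-7))*(-5) = (-1405 + 0*(-7))*(-5) = (-1405 + 0)*(-5) = -1405*(-5) = 7025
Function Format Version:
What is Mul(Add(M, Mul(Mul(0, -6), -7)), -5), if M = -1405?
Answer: 7025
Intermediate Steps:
Mul(Add(M, Mul(Mul(0, -6), -7)), -5) = Mul(Add(-1405, Mul(Mul(0, -6), -7)), -5) = Mul(Add(-1405, Mul(0, -7)), -5) = Mul(Add(-1405, 0), -5) = Mul(-1405, -5) = 7025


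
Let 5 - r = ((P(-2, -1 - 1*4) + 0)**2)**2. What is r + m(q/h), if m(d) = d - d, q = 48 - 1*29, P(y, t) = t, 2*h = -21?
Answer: -620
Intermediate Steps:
h = -21/2 (h = (1/2)*(-21) = -21/2 ≈ -10.500)
q = 19 (q = 48 - 29 = 19)
r = -620 (r = 5 - (((-1 - 1*4) + 0)**2)**2 = 5 - (((-1 - 4) + 0)**2)**2 = 5 - ((-5 + 0)**2)**2 = 5 - ((-5)**2)**2 = 5 - 1*25**2 = 5 - 1*625 = 5 - 625 = -620)
m(d) = 0
r + m(q/h) = -620 + 0 = -620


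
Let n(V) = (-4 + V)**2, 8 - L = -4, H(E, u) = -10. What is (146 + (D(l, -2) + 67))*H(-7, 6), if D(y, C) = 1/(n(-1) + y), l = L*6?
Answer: -206620/97 ≈ -2130.1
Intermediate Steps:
L = 12 (L = 8 - 1*(-4) = 8 + 4 = 12)
l = 72 (l = 12*6 = 72)
D(y, C) = 1/(25 + y) (D(y, C) = 1/((-4 - 1)**2 + y) = 1/((-5)**2 + y) = 1/(25 + y))
(146 + (D(l, -2) + 67))*H(-7, 6) = (146 + (1/(25 + 72) + 67))*(-10) = (146 + (1/97 + 67))*(-10) = (146 + 6500/97)*(-10) = (20662/97)*(-10) = -206620/97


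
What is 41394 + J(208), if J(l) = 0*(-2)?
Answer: 41394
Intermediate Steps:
J(l) = 0
41394 + J(208) = 41394 + 0 = 41394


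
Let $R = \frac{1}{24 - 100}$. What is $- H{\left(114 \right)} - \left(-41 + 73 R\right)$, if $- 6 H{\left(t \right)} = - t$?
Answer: $\frac{1745}{76} \approx 22.961$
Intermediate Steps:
$R = - \frac{1}{76}$ ($R = \frac{1}{-76} = - \frac{1}{76} \approx -0.013158$)
$H{\left(t \right)} = \frac{t}{6}$ ($H{\left(t \right)} = - \frac{\left(-1\right) t}{6} = \frac{t}{6}$)
$- H{\left(114 \right)} - \left(-41 + 73 R\right) = - \frac{114}{6} + \left(\left(-73\right) \left(- \frac{1}{76}\right) + 41\right) = \left(-1\right) 19 + \left(\frac{73}{76} + 41\right) = -19 + \frac{3189}{76} = \frac{1745}{76}$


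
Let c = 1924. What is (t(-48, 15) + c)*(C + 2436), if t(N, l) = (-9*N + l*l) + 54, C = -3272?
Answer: -2202860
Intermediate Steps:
t(N, l) = 54 + l² - 9*N (t(N, l) = (-9*N + l²) + 54 = (l² - 9*N) + 54 = 54 + l² - 9*N)
(t(-48, 15) + c)*(C + 2436) = ((54 + 15² - 9*(-48)) + 1924)*(-3272 + 2436) = ((54 + 225 + 432) + 1924)*(-836) = (711 + 1924)*(-836) = 2635*(-836) = -2202860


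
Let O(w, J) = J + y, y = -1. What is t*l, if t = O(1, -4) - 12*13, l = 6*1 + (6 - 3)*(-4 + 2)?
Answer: 0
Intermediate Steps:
O(w, J) = -1 + J (O(w, J) = J - 1 = -1 + J)
l = 0 (l = 6 + 3*(-2) = 6 - 6 = 0)
t = -161 (t = (-1 - 4) - 12*13 = -5 - 156 = -161)
t*l = -161*0 = 0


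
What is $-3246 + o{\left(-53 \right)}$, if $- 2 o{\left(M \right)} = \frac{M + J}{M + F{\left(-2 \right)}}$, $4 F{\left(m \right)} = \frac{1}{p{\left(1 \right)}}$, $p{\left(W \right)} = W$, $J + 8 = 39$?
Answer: $- \frac{684950}{211} \approx -3246.2$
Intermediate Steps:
$J = 31$ ($J = -8 + 39 = 31$)
$F{\left(m \right)} = \frac{1}{4}$ ($F{\left(m \right)} = \frac{1}{4 \cdot 1} = \frac{1}{4} \cdot 1 = \frac{1}{4}$)
$o{\left(M \right)} = - \frac{31 + M}{2 \left(\frac{1}{4} + M\right)}$ ($o{\left(M \right)} = - \frac{\left(M + 31\right) \frac{1}{M + \frac{1}{4}}}{2} = - \frac{\left(31 + M\right) \frac{1}{\frac{1}{4} + M}}{2} = - \frac{\frac{1}{\frac{1}{4} + M} \left(31 + M\right)}{2} = - \frac{31 + M}{2 \left(\frac{1}{4} + M\right)}$)
$-3246 + o{\left(-53 \right)} = -3246 + \frac{2 \left(-31 - -53\right)}{1 + 4 \left(-53\right)} = -3246 + \frac{2 \left(-31 + 53\right)}{1 - 212} = -3246 + 2 \frac{1}{-211} \cdot 22 = -3246 + 2 \left(- \frac{1}{211}\right) 22 = -3246 - \frac{44}{211} = - \frac{684950}{211}$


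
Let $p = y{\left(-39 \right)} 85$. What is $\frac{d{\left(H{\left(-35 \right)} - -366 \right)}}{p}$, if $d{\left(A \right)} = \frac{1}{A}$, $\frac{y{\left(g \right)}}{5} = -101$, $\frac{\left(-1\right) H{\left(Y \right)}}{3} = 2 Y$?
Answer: $- \frac{1}{24724800} \approx -4.0445 \cdot 10^{-8}$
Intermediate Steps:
$H{\left(Y \right)} = - 6 Y$ ($H{\left(Y \right)} = - 3 \cdot 2 Y = - 6 Y$)
$y{\left(g \right)} = -505$ ($y{\left(g \right)} = 5 \left(-101\right) = -505$)
$p = -42925$ ($p = \left(-505\right) 85 = -42925$)
$\frac{d{\left(H{\left(-35 \right)} - -366 \right)}}{p} = \frac{1}{\left(\left(-6\right) \left(-35\right) - -366\right) \left(-42925\right)} = \frac{1}{210 + 366} \left(- \frac{1}{42925}\right) = \frac{1}{576} \left(- \frac{1}{42925}\right) = - \frac{1}{24724800}$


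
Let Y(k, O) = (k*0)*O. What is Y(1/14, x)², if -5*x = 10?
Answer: 0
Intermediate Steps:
x = -2 (x = -⅕*10 = -2)
Y(k, O) = 0 (Y(k, O) = 0*O = 0)
Y(1/14, x)² = 0² = 0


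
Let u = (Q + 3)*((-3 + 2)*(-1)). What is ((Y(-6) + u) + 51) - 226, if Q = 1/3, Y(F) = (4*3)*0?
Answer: -515/3 ≈ -171.67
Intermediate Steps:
Y(F) = 0 (Y(F) = 12*0 = 0)
Q = 1/3 ≈ 0.33333
u = 10/3 (u = (1/3 + 3)*((-3 + 2)*(-1)) = 10*(-1*(-1))/3 = (10/3)*1 = 10/3 ≈ 3.3333)
((Y(-6) + u) + 51) - 226 = ((0 + 10/3) + 51) - 226 = (10/3 + 51) - 226 = 163/3 - 226 = -515/3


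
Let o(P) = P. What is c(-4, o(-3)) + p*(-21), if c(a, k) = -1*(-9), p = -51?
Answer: 1080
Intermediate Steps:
c(a, k) = 9
c(-4, o(-3)) + p*(-21) = 9 - 51*(-21) = 9 + 1071 = 1080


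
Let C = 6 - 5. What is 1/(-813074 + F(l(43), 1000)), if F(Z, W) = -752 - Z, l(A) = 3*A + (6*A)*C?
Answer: -1/814213 ≈ -1.2282e-6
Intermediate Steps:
C = 1
l(A) = 9*A (l(A) = 3*A + (6*A)*1 = 3*A + 6*A = 9*A)
1/(-813074 + F(l(43), 1000)) = 1/(-813074 + (-752 - 9*43)) = 1/(-813074 + (-752 - 1*387)) = 1/(-813074 + (-752 - 387)) = 1/(-813074 - 1139) = 1/(-814213) = -1/814213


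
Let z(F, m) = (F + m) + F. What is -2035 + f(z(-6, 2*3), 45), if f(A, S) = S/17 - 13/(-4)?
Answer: -137979/68 ≈ -2029.1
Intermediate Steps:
z(F, m) = m + 2*F
f(A, S) = 13/4 + S/17 (f(A, S) = S*(1/17) - 13*(-¼) = S/17 + 13/4 = 13/4 + S/17)
-2035 + f(z(-6, 2*3), 45) = -2035 + (13/4 + (1/17)*45) = -2035 + (13/4 + 45/17) = -2035 + 401/68 = -137979/68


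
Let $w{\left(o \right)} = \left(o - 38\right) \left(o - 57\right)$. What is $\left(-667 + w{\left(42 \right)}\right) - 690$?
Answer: $-1417$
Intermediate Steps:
$w{\left(o \right)} = \left(-57 + o\right) \left(-38 + o\right)$ ($w{\left(o \right)} = \left(-38 + o\right) \left(-57 + o\right) = \left(-57 + o\right) \left(-38 + o\right)$)
$\left(-667 + w{\left(42 \right)}\right) - 690 = \left(-667 + \left(2166 + 42^{2} - 3990\right)\right) - 690 = \left(-667 + \left(2166 + 1764 - 3990\right)\right) - 690 = \left(-667 - 60\right) - 690 = -727 - 690 = -1417$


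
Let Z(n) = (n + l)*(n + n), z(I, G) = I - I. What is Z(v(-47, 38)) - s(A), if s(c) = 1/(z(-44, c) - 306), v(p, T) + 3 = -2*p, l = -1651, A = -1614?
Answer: -86879519/306 ≈ -2.8392e+5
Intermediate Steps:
v(p, T) = -3 - 2*p
z(I, G) = 0
s(c) = -1/306 (s(c) = 1/(0 - 306) = 1/(-306) = -1/306)
Z(n) = 2*n*(-1651 + n) (Z(n) = (n - 1651)*(n + n) = (-1651 + n)*(2*n) = 2*n*(-1651 + n))
Z(v(-47, 38)) - s(A) = 2*(-3 - 2*(-47))*(-1651 + (-3 - 2*(-47))) - 1*(-1/306) = 2*(-3 + 94)*(-1651 + (-3 + 94)) + 1/306 = 2*91*(-1651 + 91) + 1/306 = 2*91*(-1560) + 1/306 = -283920 + 1/306 = -86879519/306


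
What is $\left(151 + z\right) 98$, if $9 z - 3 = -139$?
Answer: $\frac{119854}{9} \approx 13317.0$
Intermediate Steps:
$z = - \frac{136}{9}$ ($z = \frac{1}{3} + \frac{1}{9} \left(-139\right) = \frac{1}{3} - \frac{139}{9} = - \frac{136}{9} \approx -15.111$)
$\left(151 + z\right) 98 = \left(151 - \frac{136}{9}\right) 98 = \frac{1223}{9} \cdot 98 = \frac{119854}{9}$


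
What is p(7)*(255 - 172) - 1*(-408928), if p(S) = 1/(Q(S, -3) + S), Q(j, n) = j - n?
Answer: 6951859/17 ≈ 4.0893e+5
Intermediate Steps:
p(S) = 1/(3 + 2*S) (p(S) = 1/((S - 1*(-3)) + S) = 1/((S + 3) + S) = 1/((3 + S) + S) = 1/(3 + 2*S))
p(7)*(255 - 172) - 1*(-408928) = (255 - 172)/(3 + 2*7) - 1*(-408928) = 83/(3 + 14) + 408928 = 83/17 + 408928 = 6951859/17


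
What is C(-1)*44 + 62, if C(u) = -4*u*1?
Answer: 238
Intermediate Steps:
C(u) = -4*u
C(-1)*44 + 62 = -4*(-1)*44 + 62 = 4*44 + 62 = 176 + 62 = 238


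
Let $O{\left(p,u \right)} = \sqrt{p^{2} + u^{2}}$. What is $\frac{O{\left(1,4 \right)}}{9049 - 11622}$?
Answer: $- \frac{\sqrt{17}}{2573} \approx -0.0016025$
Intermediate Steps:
$\frac{O{\left(1,4 \right)}}{9049 - 11622} = \frac{\sqrt{1^{2} + 4^{2}}}{9049 - 11622} = \frac{\sqrt{1 + 16}}{-2573} = \sqrt{17} \left(- \frac{1}{2573}\right) = - \frac{\sqrt{17}}{2573}$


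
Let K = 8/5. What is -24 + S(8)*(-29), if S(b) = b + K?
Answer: -1512/5 ≈ -302.40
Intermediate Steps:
K = 8/5 (K = 8*(1/5) = 8/5 ≈ 1.6000)
S(b) = 8/5 + b (S(b) = b + 8/5 = 8/5 + b)
-24 + S(8)*(-29) = -24 + (8/5 + 8)*(-29) = -24 + (48/5)*(-29) = -24 - 1392/5 = -1512/5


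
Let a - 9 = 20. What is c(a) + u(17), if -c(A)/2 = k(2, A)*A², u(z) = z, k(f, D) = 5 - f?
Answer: -5029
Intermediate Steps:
a = 29 (a = 9 + 20 = 29)
c(A) = -6*A² (c(A) = -2*(5 - 1*2)*A² = -2*(5 - 2)*A² = -6*A²)
c(a) + u(17) = -6*29² + 17 = -6*841 + 17 = -5046 + 17 = -5029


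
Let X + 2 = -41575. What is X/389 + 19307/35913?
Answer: -1485644378/13970157 ≈ -106.34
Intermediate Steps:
X = -41577 (X = -2 - 41575 = -41577)
X/389 + 19307/35913 = -41577/389 + 19307/35913 = -1485644378/13970157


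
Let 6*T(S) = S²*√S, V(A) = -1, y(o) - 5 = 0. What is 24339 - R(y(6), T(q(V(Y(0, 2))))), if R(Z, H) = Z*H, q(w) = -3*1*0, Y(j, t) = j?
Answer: 24339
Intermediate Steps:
y(o) = 5 (y(o) = 5 + 0 = 5)
q(w) = 0 (q(w) = -3*0 = 0)
T(S) = S^(5/2)/6 (T(S) = (S²*√S)/6 = S^(5/2)/6)
R(Z, H) = H*Z
24339 - R(y(6), T(q(V(Y(0, 2))))) = 24339 - 0^(5/2)/6*5 = 24339 - (⅙)*0*5 = 24339 - 0*5 = 24339 - 1*0 = 24339 + 0 = 24339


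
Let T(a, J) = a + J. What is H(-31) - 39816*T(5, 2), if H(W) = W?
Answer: -278743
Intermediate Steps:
T(a, J) = J + a
H(-31) - 39816*T(5, 2) = -31 - 39816*(2 + 5) = -31 - 39816*7 = -31 - 1422*196 = -31 - 278712 = -278743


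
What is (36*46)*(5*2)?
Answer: 16560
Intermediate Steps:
(36*46)*(5*2) = 1656*10 = 16560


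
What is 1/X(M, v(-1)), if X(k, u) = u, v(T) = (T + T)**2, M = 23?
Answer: 1/4 ≈ 0.25000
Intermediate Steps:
v(T) = 4*T**2 (v(T) = (2*T)**2 = 4*T**2)
1/X(M, v(-1)) = 1/(4*(-1)**2) = 1/(4*1) = 1/4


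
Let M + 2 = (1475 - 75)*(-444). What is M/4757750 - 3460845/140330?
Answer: -1655306470741/66765505750 ≈ -24.793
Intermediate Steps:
M = -621602 (M = -2 + (1475 - 75)*(-444) = -2 + 1400*(-444) = -2 - 621600 = -621602)
M/4757750 - 3460845/140330 = -621602/4757750 - 3460845/140330 = -621602*1/4757750 - 3460845*1/140330 = -310801/2378875 - 692169/28066 = -1655306470741/66765505750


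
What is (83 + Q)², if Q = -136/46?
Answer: 3389281/529 ≈ 6407.0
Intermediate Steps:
Q = -68/23 (Q = -136*1/46 = -68/23 ≈ -2.9565)
(83 + Q)² = (83 - 68/23)² = (1841/23)² = 3389281/529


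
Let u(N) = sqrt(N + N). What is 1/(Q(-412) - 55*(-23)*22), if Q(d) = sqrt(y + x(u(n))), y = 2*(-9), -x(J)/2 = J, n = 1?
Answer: 1/(27830 + I*sqrt(18 + 2*sqrt(2))) ≈ 3.5932e-5 - 5.9e-9*I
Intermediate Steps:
u(N) = sqrt(2)*sqrt(N) (u(N) = sqrt(2*N) = sqrt(2)*sqrt(N))
x(J) = -2*J
y = -18
Q(d) = sqrt(-18 - 2*sqrt(2)) (Q(d) = sqrt(-18 - 2*sqrt(2)*sqrt(1)) = sqrt(-18 - 2*sqrt(2)))
1/(Q(-412) - 55*(-23)*22) = 1/(sqrt(-18 - 2*sqrt(2)) - 55*(-23)*22) = 1/(sqrt(-18 - 2*sqrt(2)) + 1265*22) = 1/(sqrt(-18 - 2*sqrt(2)) + 27830) = 1/(27830 + sqrt(-18 - 2*sqrt(2)))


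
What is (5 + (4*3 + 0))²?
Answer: 289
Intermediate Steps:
(5 + (4*3 + 0))² = (5 + (12 + 0))² = (5 + 12)² = 17² = 289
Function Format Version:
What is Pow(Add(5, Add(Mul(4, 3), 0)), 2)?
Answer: 289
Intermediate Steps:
Pow(Add(5, Add(Mul(4, 3), 0)), 2) = Pow(Add(5, Add(12, 0)), 2) = Pow(Add(5, 12), 2) = Pow(17, 2) = 289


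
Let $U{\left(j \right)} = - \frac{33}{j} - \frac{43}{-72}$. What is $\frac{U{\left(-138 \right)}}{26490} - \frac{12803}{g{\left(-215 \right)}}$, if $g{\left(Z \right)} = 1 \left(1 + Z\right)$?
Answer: $\frac{56163513071}{938763216} \approx 59.827$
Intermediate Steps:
$U{\left(j \right)} = \frac{43}{72} - \frac{33}{j}$ ($U{\left(j \right)} = - \frac{33}{j} - - \frac{43}{72} = - \frac{33}{j} + \frac{43}{72} = \frac{43}{72} - \frac{33}{j}$)
$g{\left(Z \right)} = 1 + Z$
$\frac{U{\left(-138 \right)}}{26490} - \frac{12803}{g{\left(-215 \right)}} = \frac{\frac{43}{72} - \frac{33}{-138}}{26490} - \frac{12803}{1 - 215} = \left(\frac{43}{72} - - \frac{11}{46}\right) \frac{1}{26490} - \frac{12803}{-214} = \left(\frac{43}{72} + \frac{11}{46}\right) \frac{1}{26490} - - \frac{12803}{214} = \frac{1385}{1656} \cdot \frac{1}{26490} + \frac{12803}{214} = \frac{277}{8773488} + \frac{12803}{214} = \frac{56163513071}{938763216}$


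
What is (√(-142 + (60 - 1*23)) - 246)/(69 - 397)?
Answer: ¾ - I*√105/328 ≈ 0.75 - 0.031241*I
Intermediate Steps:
(√(-142 + (60 - 1*23)) - 246)/(69 - 397) = (√(-142 + (60 - 23)) - 246)/(-328) = (√(-142 + 37) - 246)*(-1/328) = (√(-105) - 246)*(-1/328) = (I*√105 - 246)*(-1/328) = (-246 + I*√105)*(-1/328) = ¾ - I*√105/328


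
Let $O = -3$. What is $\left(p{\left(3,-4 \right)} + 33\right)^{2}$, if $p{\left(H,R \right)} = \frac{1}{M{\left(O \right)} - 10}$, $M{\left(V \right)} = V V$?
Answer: $1024$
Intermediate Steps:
$M{\left(V \right)} = V^{2}$
$p{\left(H,R \right)} = -1$ ($p{\left(H,R \right)} = \frac{1}{\left(-3\right)^{2} - 10} = \frac{1}{9 - 10} = \frac{1}{-1} = -1$)
$\left(p{\left(3,-4 \right)} + 33\right)^{2} = \left(-1 + 33\right)^{2} = 32^{2} = 1024$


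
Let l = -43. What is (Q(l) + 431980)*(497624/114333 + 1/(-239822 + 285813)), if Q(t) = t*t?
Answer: 902614352098763/478026273 ≈ 1.8882e+6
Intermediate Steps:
Q(t) = t²
(Q(l) + 431980)*(497624/114333 + 1/(-239822 + 285813)) = ((-43)² + 431980)*(497624/114333 + 1/(-239822 + 285813)) = (1849 + 431980)*(497624*(1/114333) + 1/45991) = 433829*(497624/114333 + 1/45991) = 433829*(22886339717/5258289003) = 902614352098763/478026273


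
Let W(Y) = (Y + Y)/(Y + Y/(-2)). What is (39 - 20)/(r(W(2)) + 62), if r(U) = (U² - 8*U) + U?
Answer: 19/50 ≈ 0.38000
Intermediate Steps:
W(Y) = 4 (W(Y) = (2*Y)/(Y + Y*(-½)) = (2*Y)/(Y - Y/2) = (2*Y)/((Y/2)) = (2*Y)*(2/Y) = 4)
r(U) = U² - 7*U
(39 - 20)/(r(W(2)) + 62) = (39 - 20)/(4*(-7 + 4) + 62) = 19/(4*(-3) + 62) = 19/(-12 + 62) = 19/50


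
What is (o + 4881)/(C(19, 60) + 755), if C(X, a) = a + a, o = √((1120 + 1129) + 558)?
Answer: 4881/875 + √2807/875 ≈ 5.6388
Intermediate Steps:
o = √2807 (o = √(2249 + 558) = √2807 ≈ 52.981)
C(X, a) = 2*a
(o + 4881)/(C(19, 60) + 755) = (√2807 + 4881)/(2*60 + 755) = (4881 + √2807)/(120 + 755) = (4881 + √2807)/875 = (4881 + √2807)*(1/875) = 4881/875 + √2807/875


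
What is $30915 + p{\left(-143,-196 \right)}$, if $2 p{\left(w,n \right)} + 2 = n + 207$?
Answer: $\frac{61839}{2} \approx 30920.0$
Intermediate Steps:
$p{\left(w,n \right)} = \frac{205}{2} + \frac{n}{2}$ ($p{\left(w,n \right)} = -1 + \frac{n + 207}{2} = -1 + \frac{207 + n}{2} = -1 + \left(\frac{207}{2} + \frac{n}{2}\right) = \frac{205}{2} + \frac{n}{2}$)
$30915 + p{\left(-143,-196 \right)} = 30915 + \left(\frac{205}{2} + \frac{1}{2} \left(-196\right)\right) = 30915 + \left(\frac{205}{2} - 98\right) = 30915 + \frac{9}{2} = \frac{61839}{2}$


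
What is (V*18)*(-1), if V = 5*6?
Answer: -540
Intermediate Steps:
V = 30
(V*18)*(-1) = (30*18)*(-1) = 540*(-1) = -540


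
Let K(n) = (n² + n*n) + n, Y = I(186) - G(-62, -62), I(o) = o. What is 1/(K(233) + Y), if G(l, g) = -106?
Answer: 1/109103 ≈ 9.1657e-6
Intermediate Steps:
Y = 292 (Y = 186 - 1*(-106) = 186 + 106 = 292)
K(n) = n + 2*n² (K(n) = (n² + n²) + n = 2*n² + n = n + 2*n²)
1/(K(233) + Y) = 1/(233*(1 + 2*233) + 292) = 1/(233*(1 + 466) + 292) = 1/(233*467 + 292) = 1/(108811 + 292) = 1/109103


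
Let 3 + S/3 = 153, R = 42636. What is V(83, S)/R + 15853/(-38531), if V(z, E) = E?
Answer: -109761593/273801286 ≈ -0.40088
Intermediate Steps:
S = 450 (S = -9 + 3*153 = -9 + 459 = 450)
V(83, S)/R + 15853/(-38531) = 450/42636 + 15853/(-38531) = 450*(1/42636) + 15853*(-1/38531) = 75/7106 - 15853/38531 = -109761593/273801286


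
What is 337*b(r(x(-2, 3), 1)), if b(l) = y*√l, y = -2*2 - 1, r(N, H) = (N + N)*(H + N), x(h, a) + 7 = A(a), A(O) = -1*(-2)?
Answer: -3370*√10 ≈ -10657.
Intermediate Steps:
A(O) = 2
x(h, a) = -5 (x(h, a) = -7 + 2 = -5)
r(N, H) = 2*N*(H + N) (r(N, H) = (2*N)*(H + N) = 2*N*(H + N))
y = -5 (y = -4 - 1 = -5)
b(l) = -5*√l
337*b(r(x(-2, 3), 1)) = 337*(-5*2*√10) = 337*(-10*√10) = -3370*√10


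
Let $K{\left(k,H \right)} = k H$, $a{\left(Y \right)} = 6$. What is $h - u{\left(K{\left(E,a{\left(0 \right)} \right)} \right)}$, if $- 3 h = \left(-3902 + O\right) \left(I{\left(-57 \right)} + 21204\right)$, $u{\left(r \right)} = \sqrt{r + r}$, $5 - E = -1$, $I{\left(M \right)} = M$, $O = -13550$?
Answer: $123019148 - 6 \sqrt{2} \approx 1.2302 \cdot 10^{8}$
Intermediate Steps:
$E = 6$ ($E = 5 - -1 = 5 + 1 = 6$)
$K{\left(k,H \right)} = H k$
$u{\left(r \right)} = \sqrt{2} \sqrt{r}$ ($u{\left(r \right)} = \sqrt{2 r} = \sqrt{2} \sqrt{r}$)
$h = 123019148$ ($h = - \frac{\left(-3902 - 13550\right) \left(-57 + 21204\right)}{3} = - \frac{\left(-17452\right) 21147}{3} = \left(- \frac{1}{3}\right) \left(-369057444\right) = 123019148$)
$h - u{\left(K{\left(E,a{\left(0 \right)} \right)} \right)} = 123019148 - \sqrt{2} \sqrt{6 \cdot 6} = 123019148 - \sqrt{2} \sqrt{36} = 123019148 - \sqrt{2} \cdot 6 = 123019148 - 6 \sqrt{2}$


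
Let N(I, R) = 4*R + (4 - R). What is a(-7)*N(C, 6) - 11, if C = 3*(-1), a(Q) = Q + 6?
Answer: -33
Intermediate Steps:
a(Q) = 6 + Q
C = -3
N(I, R) = 4 + 3*R
a(-7)*N(C, 6) - 11 = (6 - 7)*(4 + 3*6) - 11 = -(4 + 18) - 11 = -1*22 - 11 = -22 - 11 = -33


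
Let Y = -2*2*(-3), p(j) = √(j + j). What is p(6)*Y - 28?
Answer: -28 + 24*√3 ≈ 13.569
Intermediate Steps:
p(j) = √2*√j (p(j) = √(2*j) = √2*√j)
Y = 12 (Y = -4*(-3) = 12)
p(6)*Y - 28 = (√2*√6)*12 - 28 = (2*√3)*12 - 28 = 24*√3 - 28 = -28 + 24*√3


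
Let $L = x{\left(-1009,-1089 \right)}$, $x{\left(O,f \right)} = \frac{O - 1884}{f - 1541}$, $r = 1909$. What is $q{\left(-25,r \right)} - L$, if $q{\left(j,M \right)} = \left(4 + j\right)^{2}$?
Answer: $\frac{4399}{10} \approx 439.9$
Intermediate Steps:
$x{\left(O,f \right)} = \frac{-1884 + O}{-1541 + f}$
$L = \frac{11}{10}$ ($L = \frac{-1884 - 1009}{-1541 - 1089} = \frac{1}{-2630} \left(-2893\right) = \left(- \frac{1}{2630}\right) \left(-2893\right) = \frac{11}{10} \approx 1.1$)
$q{\left(-25,r \right)} - L = \left(4 - 25\right)^{2} - \frac{11}{10} = \left(-21\right)^{2} - \frac{11}{10} = 441 - \frac{11}{10} = \frac{4399}{10}$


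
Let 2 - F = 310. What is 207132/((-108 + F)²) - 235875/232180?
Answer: 6992619/38634752 ≈ 0.18099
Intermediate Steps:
F = -308 (F = 2 - 1*310 = 2 - 310 = -308)
207132/((-108 + F)²) - 235875/232180 = 207132/((-108 - 308)²) - 235875/232180 = 207132/((-416)²) - 235875*1/232180 = 207132/173056 - 47175/46436 = 207132*(1/173056) - 47175/46436 = 51783/43264 - 47175/46436 = 6992619/38634752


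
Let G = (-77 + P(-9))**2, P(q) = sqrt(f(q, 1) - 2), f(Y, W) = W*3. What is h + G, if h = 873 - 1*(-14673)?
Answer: 21322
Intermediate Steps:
f(Y, W) = 3*W
P(q) = 1 (P(q) = sqrt(3*1 - 2) = sqrt(3 - 2) = sqrt(1) = 1)
G = 5776 (G = (-77 + 1)**2 = (-76)**2 = 5776)
h = 15546 (h = 873 + 14673 = 15546)
h + G = 15546 + 5776 = 21322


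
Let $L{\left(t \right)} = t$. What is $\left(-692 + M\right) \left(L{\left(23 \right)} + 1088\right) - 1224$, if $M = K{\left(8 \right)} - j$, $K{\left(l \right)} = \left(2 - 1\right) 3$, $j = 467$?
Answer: $-1285540$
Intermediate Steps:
$K{\left(l \right)} = 3$ ($K{\left(l \right)} = 1 \cdot 3 = 3$)
$M = -464$ ($M = 3 - 467 = -464$)
$\left(-692 + M\right) \left(L{\left(23 \right)} + 1088\right) - 1224 = \left(-692 - 464\right) \left(23 + 1088\right) - 1224 = \left(-1156\right) 1111 - 1224 = -1284316 - 1224 = -1285540$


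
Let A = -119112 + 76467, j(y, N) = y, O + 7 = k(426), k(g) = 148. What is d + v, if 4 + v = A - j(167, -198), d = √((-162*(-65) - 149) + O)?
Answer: -42816 + √10522 ≈ -42713.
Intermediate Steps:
O = 141 (O = -7 + 148 = 141)
A = -42645
d = √10522 (d = √((-162*(-65) - 149) + 141) = √((10530 - 149) + 141) = √(10381 + 141) = √10522 ≈ 102.58)
v = -42816 (v = -4 + (-42645 - 1*167) = -4 + (-42645 - 167) = -4 - 42812 = -42816)
d + v = √10522 - 42816 = -42816 + √10522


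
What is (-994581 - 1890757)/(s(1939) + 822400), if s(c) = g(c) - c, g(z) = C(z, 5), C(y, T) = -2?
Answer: -2885338/820459 ≈ -3.5167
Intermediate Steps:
g(z) = -2
s(c) = -2 - c
(-994581 - 1890757)/(s(1939) + 822400) = (-994581 - 1890757)/((-2 - 1*1939) + 822400) = -2885338/((-2 - 1939) + 822400) = -2885338/(-1941 + 822400) = -2885338/820459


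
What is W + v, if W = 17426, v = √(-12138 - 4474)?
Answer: 17426 + 2*I*√4153 ≈ 17426.0 + 128.89*I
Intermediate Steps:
v = 2*I*√4153 (v = √(-16612) = 2*I*√4153 ≈ 128.89*I)
W + v = 17426 + 2*I*√4153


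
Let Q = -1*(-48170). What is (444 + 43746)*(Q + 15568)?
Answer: 2816582220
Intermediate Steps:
Q = 48170
(444 + 43746)*(Q + 15568) = (444 + 43746)*(48170 + 15568) = 44190*63738 = 2816582220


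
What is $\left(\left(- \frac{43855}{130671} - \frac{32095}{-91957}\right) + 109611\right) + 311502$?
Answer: $\frac{5060141616784121}{12016113147} \approx 4.2111 \cdot 10^{5}$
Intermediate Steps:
$\left(\left(- \frac{43855}{130671} - \frac{32095}{-91957}\right) + 109611\right) + 311502 = \left(\left(\left(-43855\right) \frac{1}{130671} - - \frac{32095}{91957}\right) + 109611\right) + 311502 = \left(\left(- \frac{43855}{130671} + \frac{32095}{91957}\right) + 109611\right) + 311502 = \left(\frac{161111510}{12016113147} + 109611\right) + 311502 = \frac{1317098339267327}{12016113147} + 311502 = \frac{5060141616784121}{12016113147}$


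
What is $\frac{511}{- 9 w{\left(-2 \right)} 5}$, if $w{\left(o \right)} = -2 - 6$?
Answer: $\frac{511}{360} \approx 1.4194$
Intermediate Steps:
$w{\left(o \right)} = -8$ ($w{\left(o \right)} = -2 - 6 = -8$)
$\frac{511}{- 9 w{\left(-2 \right)} 5} = \frac{511}{\left(-9\right) \left(-8\right) 5} = \frac{511}{72 \cdot 5} = \frac{511}{360}$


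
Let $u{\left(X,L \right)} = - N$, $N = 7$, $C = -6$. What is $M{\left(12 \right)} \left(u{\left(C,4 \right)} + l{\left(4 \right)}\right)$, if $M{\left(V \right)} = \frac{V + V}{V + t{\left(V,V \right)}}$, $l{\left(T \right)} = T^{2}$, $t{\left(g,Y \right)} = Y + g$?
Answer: $6$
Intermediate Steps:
$u{\left(X,L \right)} = -7$ ($u{\left(X,L \right)} = \left(-1\right) 7 = -7$)
$M{\left(V \right)} = \frac{2}{3}$ ($M{\left(V \right)} = \frac{V + V}{V + \left(V + V\right)} = \frac{2 V}{V + 2 V} = \frac{2 V}{3 V} = 2 V \frac{1}{3 V} = \frac{2}{3}$)
$M{\left(12 \right)} \left(u{\left(C,4 \right)} + l{\left(4 \right)}\right) = \frac{2 \left(-7 + 4^{2}\right)}{3} = \frac{2 \left(-7 + 16\right)}{3} = \frac{2}{3} \cdot 9 = 6$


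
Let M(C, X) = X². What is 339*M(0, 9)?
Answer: 27459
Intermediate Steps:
339*M(0, 9) = 339*9² = 339*81 = 27459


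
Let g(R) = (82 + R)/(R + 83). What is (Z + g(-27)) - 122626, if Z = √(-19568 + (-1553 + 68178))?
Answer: -6867001/56 + √47057 ≈ -1.2241e+5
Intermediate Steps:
g(R) = (82 + R)/(83 + R)
Z = √47057 (Z = √(-19568 + 66625) = √47057 ≈ 216.93)
(Z + g(-27)) - 122626 = (√47057 + (82 - 27)/(83 - 27)) - 122626 = (√47057 + 55/56) - 122626 = (55/56 + √47057) - 122626 = -6867001/56 + √47057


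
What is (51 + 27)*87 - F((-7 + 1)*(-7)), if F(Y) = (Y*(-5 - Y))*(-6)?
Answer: -5058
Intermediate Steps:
F(Y) = -6*Y*(-5 - Y)
(51 + 27)*87 - F((-7 + 1)*(-7)) = (51 + 27)*87 - 6*(-7 + 1)*(-7)*(5 + (-7 + 1)*(-7)) = 78*87 - 6*(-6*(-7))*(5 - 6*(-7)) = 6786 - 6*42*(5 + 42) = 6786 - 6*42*47 = 6786 - 1*11844 = 6786 - 11844 = -5058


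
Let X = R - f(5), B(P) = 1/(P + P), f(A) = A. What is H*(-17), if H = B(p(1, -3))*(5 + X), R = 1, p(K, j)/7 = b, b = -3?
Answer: 17/42 ≈ 0.40476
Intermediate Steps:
p(K, j) = -21 (p(K, j) = 7*(-3) = -21)
B(P) = 1/(2*P)
X = -4 (X = 1 - 1*5 = 1 - 5 = -4)
H = -1/42 (H = ((½)/(-21))*(5 - 4) = ((½)*(-1/21))*1 = -1/42*1 = -1/42 ≈ -0.023810)
H*(-17) = -1/42*(-17) = 17/42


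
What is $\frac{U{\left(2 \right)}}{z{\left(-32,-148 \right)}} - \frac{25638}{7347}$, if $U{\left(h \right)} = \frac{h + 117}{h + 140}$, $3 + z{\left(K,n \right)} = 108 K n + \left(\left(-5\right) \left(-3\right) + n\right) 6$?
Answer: $- \frac{619734725053}{177595489746} \approx -3.4896$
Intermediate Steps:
$z{\left(K,n \right)} = 87 + 6 n + 108 K n$ ($z{\left(K,n \right)} = -3 + \left(108 K n + \left(\left(-5\right) \left(-3\right) + n\right) 6\right) = -3 + \left(108 K n + \left(15 + n\right) 6\right) = -3 + \left(108 K n + \left(90 + 6 n\right)\right) = -3 + \left(90 + 6 n + 108 K n\right) = 87 + 6 n + 108 K n$)
$U{\left(h \right)} = \frac{117 + h}{140 + h}$
$\frac{U{\left(2 \right)}}{z{\left(-32,-148 \right)}} - \frac{25638}{7347} = \frac{\frac{1}{140 + 2} \left(117 + 2\right)}{87 + 6 \left(-148\right) + 108 \left(-32\right) \left(-148\right)} - \frac{25638}{7347} = \frac{\frac{1}{142} \cdot 119}{87 - 888 + 511488} - \frac{8546}{2449} = \frac{\frac{1}{142} \cdot 119}{510687} - \frac{8546}{2449} = \frac{119}{142} \cdot \frac{1}{510687} - \frac{8546}{2449} = \frac{119}{72517554} - \frac{8546}{2449} = - \frac{619734725053}{177595489746}$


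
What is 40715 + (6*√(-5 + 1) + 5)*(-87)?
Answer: 40280 - 1044*I ≈ 40280.0 - 1044.0*I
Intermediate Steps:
40715 + (6*√(-5 + 1) + 5)*(-87) = 40715 + (6*√(-4) + 5)*(-87) = 40715 + (6*(2*I) + 5)*(-87) = 40715 + (12*I + 5)*(-87) = 40715 + (5 + 12*I)*(-87) = 40715 + (-435 - 1044*I) = 40280 - 1044*I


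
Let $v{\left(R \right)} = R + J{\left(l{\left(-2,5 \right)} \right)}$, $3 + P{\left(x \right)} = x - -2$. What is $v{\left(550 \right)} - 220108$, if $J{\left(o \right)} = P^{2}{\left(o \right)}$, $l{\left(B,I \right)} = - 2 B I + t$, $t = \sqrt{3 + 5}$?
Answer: $-219189 + 76 \sqrt{2} \approx -2.1908 \cdot 10^{5}$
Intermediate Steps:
$P{\left(x \right)} = -1 + x$ ($P{\left(x \right)} = -3 + \left(x - -2\right) = -3 + \left(x + 2\right) = -3 + \left(2 + x\right) = -1 + x$)
$t = 2 \sqrt{2}$ ($t = \sqrt{8} = 2 \sqrt{2} \approx 2.8284$)
$l{\left(B,I \right)} = 2 \sqrt{2} - 2 B I$ ($l{\left(B,I \right)} = - 2 B I + 2 \sqrt{2} = 2 \sqrt{2} - 2 B I$)
$J{\left(o \right)} = \left(-1 + o\right)^{2}$
$v{\left(R \right)} = R + \left(19 + 2 \sqrt{2}\right)^{2}$ ($v{\left(R \right)} = R + \left(-1 + \left(2 \sqrt{2} - \left(-4\right) 5\right)\right)^{2} = R + \left(-1 + \left(2 \sqrt{2} + 20\right)\right)^{2} = R + \left(-1 + \left(20 + 2 \sqrt{2}\right)\right)^{2} = R + \left(19 + 2 \sqrt{2}\right)^{2}$)
$v{\left(550 \right)} - 220108 = \left(369 + 550 + 76 \sqrt{2}\right) - 220108 = \left(919 + 76 \sqrt{2}\right) - 220108 = -219189 + 76 \sqrt{2}$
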